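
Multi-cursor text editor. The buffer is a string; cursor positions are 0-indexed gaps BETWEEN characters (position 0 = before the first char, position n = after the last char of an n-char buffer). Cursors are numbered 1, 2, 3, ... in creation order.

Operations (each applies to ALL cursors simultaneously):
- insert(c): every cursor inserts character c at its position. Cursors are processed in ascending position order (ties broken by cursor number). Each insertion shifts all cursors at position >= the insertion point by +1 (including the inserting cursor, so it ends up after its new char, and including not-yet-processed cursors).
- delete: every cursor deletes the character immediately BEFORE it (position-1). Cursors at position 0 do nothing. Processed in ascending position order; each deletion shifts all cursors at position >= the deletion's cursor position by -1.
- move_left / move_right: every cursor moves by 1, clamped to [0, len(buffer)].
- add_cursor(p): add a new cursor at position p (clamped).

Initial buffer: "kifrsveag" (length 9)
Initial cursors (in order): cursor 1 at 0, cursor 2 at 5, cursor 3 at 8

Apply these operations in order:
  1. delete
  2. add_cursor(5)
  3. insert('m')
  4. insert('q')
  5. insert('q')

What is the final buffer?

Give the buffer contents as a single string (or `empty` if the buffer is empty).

Answer: mqqkifrmqqvmqqemqqg

Derivation:
After op 1 (delete): buffer="kifrveg" (len 7), cursors c1@0 c2@4 c3@6, authorship .......
After op 2 (add_cursor(5)): buffer="kifrveg" (len 7), cursors c1@0 c2@4 c4@5 c3@6, authorship .......
After op 3 (insert('m')): buffer="mkifrmvmemg" (len 11), cursors c1@1 c2@6 c4@8 c3@10, authorship 1....2.4.3.
After op 4 (insert('q')): buffer="mqkifrmqvmqemqg" (len 15), cursors c1@2 c2@8 c4@11 c3@14, authorship 11....22.44.33.
After op 5 (insert('q')): buffer="mqqkifrmqqvmqqemqqg" (len 19), cursors c1@3 c2@10 c4@14 c3@18, authorship 111....222.444.333.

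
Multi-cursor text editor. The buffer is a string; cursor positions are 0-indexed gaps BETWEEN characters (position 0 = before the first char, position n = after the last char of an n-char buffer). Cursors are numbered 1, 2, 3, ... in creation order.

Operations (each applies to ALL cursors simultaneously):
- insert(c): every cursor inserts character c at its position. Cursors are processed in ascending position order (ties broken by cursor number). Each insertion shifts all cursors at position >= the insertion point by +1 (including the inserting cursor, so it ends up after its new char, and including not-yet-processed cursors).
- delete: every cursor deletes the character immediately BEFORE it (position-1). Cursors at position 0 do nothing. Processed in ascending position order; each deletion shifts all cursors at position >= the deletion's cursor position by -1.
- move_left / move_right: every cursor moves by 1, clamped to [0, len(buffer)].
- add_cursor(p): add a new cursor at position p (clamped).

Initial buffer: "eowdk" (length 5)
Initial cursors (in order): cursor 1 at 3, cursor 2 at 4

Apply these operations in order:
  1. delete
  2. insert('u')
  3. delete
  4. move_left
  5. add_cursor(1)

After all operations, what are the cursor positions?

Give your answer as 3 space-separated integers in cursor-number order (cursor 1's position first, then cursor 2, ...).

Answer: 1 1 1

Derivation:
After op 1 (delete): buffer="eok" (len 3), cursors c1@2 c2@2, authorship ...
After op 2 (insert('u')): buffer="eouuk" (len 5), cursors c1@4 c2@4, authorship ..12.
After op 3 (delete): buffer="eok" (len 3), cursors c1@2 c2@2, authorship ...
After op 4 (move_left): buffer="eok" (len 3), cursors c1@1 c2@1, authorship ...
After op 5 (add_cursor(1)): buffer="eok" (len 3), cursors c1@1 c2@1 c3@1, authorship ...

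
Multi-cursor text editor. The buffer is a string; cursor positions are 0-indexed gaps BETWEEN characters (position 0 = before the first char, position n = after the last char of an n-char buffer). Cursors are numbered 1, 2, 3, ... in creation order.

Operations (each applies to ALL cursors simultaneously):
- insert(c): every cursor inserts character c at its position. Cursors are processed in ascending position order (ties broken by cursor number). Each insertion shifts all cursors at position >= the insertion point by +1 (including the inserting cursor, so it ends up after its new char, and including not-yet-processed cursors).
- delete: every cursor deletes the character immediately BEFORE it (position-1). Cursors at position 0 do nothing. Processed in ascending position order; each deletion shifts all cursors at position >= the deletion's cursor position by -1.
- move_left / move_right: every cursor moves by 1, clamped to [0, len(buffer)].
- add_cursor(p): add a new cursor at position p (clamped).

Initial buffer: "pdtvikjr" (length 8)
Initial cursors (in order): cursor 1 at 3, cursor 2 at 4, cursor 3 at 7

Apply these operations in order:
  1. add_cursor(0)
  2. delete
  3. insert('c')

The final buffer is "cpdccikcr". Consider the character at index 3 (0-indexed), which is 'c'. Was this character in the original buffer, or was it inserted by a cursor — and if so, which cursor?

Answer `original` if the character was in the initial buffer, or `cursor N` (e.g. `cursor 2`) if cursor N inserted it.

After op 1 (add_cursor(0)): buffer="pdtvikjr" (len 8), cursors c4@0 c1@3 c2@4 c3@7, authorship ........
After op 2 (delete): buffer="pdikr" (len 5), cursors c4@0 c1@2 c2@2 c3@4, authorship .....
After op 3 (insert('c')): buffer="cpdccikcr" (len 9), cursors c4@1 c1@5 c2@5 c3@8, authorship 4..12..3.
Authorship (.=original, N=cursor N): 4 . . 1 2 . . 3 .
Index 3: author = 1

Answer: cursor 1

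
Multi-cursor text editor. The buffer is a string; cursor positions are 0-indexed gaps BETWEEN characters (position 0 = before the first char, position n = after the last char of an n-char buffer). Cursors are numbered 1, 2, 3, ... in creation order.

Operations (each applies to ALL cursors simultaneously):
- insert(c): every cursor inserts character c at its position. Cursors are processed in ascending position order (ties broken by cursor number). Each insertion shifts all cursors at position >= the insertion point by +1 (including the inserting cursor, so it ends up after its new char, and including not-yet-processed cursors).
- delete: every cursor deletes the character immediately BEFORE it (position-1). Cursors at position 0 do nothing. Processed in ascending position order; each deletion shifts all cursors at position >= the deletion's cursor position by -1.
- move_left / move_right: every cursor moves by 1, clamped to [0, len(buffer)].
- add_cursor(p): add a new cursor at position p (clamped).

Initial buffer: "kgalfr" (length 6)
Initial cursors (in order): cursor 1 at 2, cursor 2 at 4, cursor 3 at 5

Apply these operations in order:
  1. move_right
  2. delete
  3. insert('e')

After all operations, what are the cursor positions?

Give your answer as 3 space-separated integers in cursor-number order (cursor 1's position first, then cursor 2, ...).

After op 1 (move_right): buffer="kgalfr" (len 6), cursors c1@3 c2@5 c3@6, authorship ......
After op 2 (delete): buffer="kgl" (len 3), cursors c1@2 c2@3 c3@3, authorship ...
After op 3 (insert('e')): buffer="kgelee" (len 6), cursors c1@3 c2@6 c3@6, authorship ..1.23

Answer: 3 6 6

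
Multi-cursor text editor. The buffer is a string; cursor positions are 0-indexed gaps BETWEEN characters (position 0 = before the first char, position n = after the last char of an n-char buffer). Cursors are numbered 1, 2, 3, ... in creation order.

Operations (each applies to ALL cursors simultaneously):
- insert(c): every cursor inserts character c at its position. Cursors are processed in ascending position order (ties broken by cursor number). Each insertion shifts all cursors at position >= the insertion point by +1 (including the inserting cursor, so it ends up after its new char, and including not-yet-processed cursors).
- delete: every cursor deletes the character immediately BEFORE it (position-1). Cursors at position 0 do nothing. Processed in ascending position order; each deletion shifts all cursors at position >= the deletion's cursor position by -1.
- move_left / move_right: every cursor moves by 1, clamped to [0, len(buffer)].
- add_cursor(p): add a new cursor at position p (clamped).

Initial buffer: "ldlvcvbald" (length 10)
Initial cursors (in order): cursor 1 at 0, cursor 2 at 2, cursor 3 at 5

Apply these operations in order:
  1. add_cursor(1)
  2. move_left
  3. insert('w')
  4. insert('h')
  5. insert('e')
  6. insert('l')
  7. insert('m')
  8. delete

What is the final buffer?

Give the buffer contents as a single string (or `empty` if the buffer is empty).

After op 1 (add_cursor(1)): buffer="ldlvcvbald" (len 10), cursors c1@0 c4@1 c2@2 c3@5, authorship ..........
After op 2 (move_left): buffer="ldlvcvbald" (len 10), cursors c1@0 c4@0 c2@1 c3@4, authorship ..........
After op 3 (insert('w')): buffer="wwlwdlvwcvbald" (len 14), cursors c1@2 c4@2 c2@4 c3@8, authorship 14.2...3......
After op 4 (insert('h')): buffer="wwhhlwhdlvwhcvbald" (len 18), cursors c1@4 c4@4 c2@7 c3@12, authorship 1414.22...33......
After op 5 (insert('e')): buffer="wwhheelwhedlvwhecvbald" (len 22), cursors c1@6 c4@6 c2@10 c3@16, authorship 141414.222...333......
After op 6 (insert('l')): buffer="wwhheelllwheldlvwhelcvbald" (len 26), cursors c1@8 c4@8 c2@13 c3@20, authorship 14141414.2222...3333......
After op 7 (insert('m')): buffer="wwhheellmmlwhelmdlvwhelmcvbald" (len 30), cursors c1@10 c4@10 c2@16 c3@24, authorship 1414141414.22222...33333......
After op 8 (delete): buffer="wwhheelllwheldlvwhelcvbald" (len 26), cursors c1@8 c4@8 c2@13 c3@20, authorship 14141414.2222...3333......

Answer: wwhheelllwheldlvwhelcvbald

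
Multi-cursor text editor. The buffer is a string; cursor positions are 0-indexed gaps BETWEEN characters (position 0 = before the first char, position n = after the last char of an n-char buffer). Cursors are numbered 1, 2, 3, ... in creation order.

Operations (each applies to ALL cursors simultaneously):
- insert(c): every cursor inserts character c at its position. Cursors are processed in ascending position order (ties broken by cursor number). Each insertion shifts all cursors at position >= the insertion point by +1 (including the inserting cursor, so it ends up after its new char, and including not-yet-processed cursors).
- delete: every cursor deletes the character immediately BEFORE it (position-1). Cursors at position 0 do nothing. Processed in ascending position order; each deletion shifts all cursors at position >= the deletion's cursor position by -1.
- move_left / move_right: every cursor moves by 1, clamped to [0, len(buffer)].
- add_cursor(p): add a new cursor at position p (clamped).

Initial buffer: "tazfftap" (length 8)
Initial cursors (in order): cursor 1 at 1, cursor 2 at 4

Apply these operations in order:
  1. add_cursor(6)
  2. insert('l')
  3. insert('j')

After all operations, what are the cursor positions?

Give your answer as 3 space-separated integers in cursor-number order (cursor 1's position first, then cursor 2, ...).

After op 1 (add_cursor(6)): buffer="tazfftap" (len 8), cursors c1@1 c2@4 c3@6, authorship ........
After op 2 (insert('l')): buffer="tlazflftlap" (len 11), cursors c1@2 c2@6 c3@9, authorship .1...2..3..
After op 3 (insert('j')): buffer="tljazfljftljap" (len 14), cursors c1@3 c2@8 c3@12, authorship .11...22..33..

Answer: 3 8 12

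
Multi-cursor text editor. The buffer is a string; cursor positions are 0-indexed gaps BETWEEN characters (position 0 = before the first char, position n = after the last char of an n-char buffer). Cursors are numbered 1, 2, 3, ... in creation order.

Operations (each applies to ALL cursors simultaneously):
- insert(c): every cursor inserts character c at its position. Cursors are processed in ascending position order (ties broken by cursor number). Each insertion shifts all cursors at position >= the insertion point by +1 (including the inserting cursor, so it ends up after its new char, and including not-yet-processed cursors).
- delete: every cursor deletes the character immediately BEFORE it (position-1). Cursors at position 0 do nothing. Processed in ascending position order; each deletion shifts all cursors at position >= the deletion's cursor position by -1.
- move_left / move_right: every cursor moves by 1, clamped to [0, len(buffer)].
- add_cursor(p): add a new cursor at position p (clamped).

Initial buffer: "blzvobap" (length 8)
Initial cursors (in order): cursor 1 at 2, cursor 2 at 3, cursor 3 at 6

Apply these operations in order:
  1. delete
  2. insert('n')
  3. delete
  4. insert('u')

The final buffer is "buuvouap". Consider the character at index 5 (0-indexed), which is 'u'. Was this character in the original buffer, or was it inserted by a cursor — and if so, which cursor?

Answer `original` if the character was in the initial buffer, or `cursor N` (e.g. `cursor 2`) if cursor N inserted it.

Answer: cursor 3

Derivation:
After op 1 (delete): buffer="bvoap" (len 5), cursors c1@1 c2@1 c3@3, authorship .....
After op 2 (insert('n')): buffer="bnnvonap" (len 8), cursors c1@3 c2@3 c3@6, authorship .12..3..
After op 3 (delete): buffer="bvoap" (len 5), cursors c1@1 c2@1 c3@3, authorship .....
After op 4 (insert('u')): buffer="buuvouap" (len 8), cursors c1@3 c2@3 c3@6, authorship .12..3..
Authorship (.=original, N=cursor N): . 1 2 . . 3 . .
Index 5: author = 3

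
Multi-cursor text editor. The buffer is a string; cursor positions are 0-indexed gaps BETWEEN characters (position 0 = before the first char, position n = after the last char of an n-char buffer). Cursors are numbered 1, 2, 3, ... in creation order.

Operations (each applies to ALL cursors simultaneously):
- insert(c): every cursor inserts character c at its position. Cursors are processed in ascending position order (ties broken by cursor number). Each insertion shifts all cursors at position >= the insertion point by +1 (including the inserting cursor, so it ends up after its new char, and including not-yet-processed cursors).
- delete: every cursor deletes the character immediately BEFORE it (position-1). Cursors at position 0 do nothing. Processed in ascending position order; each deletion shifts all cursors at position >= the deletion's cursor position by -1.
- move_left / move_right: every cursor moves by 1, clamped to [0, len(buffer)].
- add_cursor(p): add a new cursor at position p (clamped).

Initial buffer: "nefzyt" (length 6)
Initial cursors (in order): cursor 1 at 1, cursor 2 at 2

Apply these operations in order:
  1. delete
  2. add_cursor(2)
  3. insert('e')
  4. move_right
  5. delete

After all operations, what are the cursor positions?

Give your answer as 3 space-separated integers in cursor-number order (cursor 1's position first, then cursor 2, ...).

Answer: 1 1 3

Derivation:
After op 1 (delete): buffer="fzyt" (len 4), cursors c1@0 c2@0, authorship ....
After op 2 (add_cursor(2)): buffer="fzyt" (len 4), cursors c1@0 c2@0 c3@2, authorship ....
After op 3 (insert('e')): buffer="eefzeyt" (len 7), cursors c1@2 c2@2 c3@5, authorship 12..3..
After op 4 (move_right): buffer="eefzeyt" (len 7), cursors c1@3 c2@3 c3@6, authorship 12..3..
After op 5 (delete): buffer="ezet" (len 4), cursors c1@1 c2@1 c3@3, authorship 1.3.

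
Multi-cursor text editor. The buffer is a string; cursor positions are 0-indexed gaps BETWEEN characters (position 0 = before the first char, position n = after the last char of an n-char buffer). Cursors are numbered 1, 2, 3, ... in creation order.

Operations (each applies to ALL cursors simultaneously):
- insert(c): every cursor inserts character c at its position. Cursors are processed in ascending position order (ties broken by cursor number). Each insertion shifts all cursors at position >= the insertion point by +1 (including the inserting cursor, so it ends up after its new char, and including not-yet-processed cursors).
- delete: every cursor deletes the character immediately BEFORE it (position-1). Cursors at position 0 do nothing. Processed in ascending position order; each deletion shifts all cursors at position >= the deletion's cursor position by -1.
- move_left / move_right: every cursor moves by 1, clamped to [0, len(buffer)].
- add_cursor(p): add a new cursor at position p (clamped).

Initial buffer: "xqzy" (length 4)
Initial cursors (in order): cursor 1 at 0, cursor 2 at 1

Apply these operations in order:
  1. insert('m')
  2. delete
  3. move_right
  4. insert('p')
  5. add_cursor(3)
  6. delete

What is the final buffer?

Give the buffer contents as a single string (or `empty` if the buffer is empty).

Answer: xzy

Derivation:
After op 1 (insert('m')): buffer="mxmqzy" (len 6), cursors c1@1 c2@3, authorship 1.2...
After op 2 (delete): buffer="xqzy" (len 4), cursors c1@0 c2@1, authorship ....
After op 3 (move_right): buffer="xqzy" (len 4), cursors c1@1 c2@2, authorship ....
After op 4 (insert('p')): buffer="xpqpzy" (len 6), cursors c1@2 c2@4, authorship .1.2..
After op 5 (add_cursor(3)): buffer="xpqpzy" (len 6), cursors c1@2 c3@3 c2@4, authorship .1.2..
After op 6 (delete): buffer="xzy" (len 3), cursors c1@1 c2@1 c3@1, authorship ...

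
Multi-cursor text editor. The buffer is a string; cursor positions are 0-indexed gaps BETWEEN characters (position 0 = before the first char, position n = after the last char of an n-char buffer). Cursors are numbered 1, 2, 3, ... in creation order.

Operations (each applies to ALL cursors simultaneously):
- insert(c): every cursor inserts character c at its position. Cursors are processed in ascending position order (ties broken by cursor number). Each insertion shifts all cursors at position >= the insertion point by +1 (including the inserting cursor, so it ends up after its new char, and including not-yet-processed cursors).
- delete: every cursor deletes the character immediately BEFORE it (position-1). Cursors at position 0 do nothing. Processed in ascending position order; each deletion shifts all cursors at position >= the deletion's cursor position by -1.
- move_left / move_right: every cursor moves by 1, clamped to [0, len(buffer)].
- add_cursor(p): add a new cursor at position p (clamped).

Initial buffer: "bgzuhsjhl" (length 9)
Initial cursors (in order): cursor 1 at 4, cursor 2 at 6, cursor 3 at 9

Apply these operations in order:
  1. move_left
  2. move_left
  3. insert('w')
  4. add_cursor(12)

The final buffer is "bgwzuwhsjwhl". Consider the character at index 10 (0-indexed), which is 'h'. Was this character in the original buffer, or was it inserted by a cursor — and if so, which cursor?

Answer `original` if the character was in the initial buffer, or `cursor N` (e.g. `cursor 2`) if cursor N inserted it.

After op 1 (move_left): buffer="bgzuhsjhl" (len 9), cursors c1@3 c2@5 c3@8, authorship .........
After op 2 (move_left): buffer="bgzuhsjhl" (len 9), cursors c1@2 c2@4 c3@7, authorship .........
After op 3 (insert('w')): buffer="bgwzuwhsjwhl" (len 12), cursors c1@3 c2@6 c3@10, authorship ..1..2...3..
After op 4 (add_cursor(12)): buffer="bgwzuwhsjwhl" (len 12), cursors c1@3 c2@6 c3@10 c4@12, authorship ..1..2...3..
Authorship (.=original, N=cursor N): . . 1 . . 2 . . . 3 . .
Index 10: author = original

Answer: original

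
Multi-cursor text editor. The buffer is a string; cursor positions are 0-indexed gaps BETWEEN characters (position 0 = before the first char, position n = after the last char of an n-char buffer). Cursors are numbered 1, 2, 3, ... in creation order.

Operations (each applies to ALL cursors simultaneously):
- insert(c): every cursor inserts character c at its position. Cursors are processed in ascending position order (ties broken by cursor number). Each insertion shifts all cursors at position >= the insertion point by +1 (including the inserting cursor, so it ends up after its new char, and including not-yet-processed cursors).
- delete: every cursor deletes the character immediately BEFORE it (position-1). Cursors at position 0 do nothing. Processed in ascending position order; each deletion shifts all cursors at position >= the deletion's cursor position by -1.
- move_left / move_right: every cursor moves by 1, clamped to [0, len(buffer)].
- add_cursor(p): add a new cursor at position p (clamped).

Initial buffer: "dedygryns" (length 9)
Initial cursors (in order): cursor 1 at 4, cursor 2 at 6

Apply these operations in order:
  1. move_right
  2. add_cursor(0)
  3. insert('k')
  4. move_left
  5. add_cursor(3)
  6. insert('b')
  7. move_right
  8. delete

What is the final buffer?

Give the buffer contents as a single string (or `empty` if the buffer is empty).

Answer: bdebygbrybns

Derivation:
After op 1 (move_right): buffer="dedygryns" (len 9), cursors c1@5 c2@7, authorship .........
After op 2 (add_cursor(0)): buffer="dedygryns" (len 9), cursors c3@0 c1@5 c2@7, authorship .........
After op 3 (insert('k')): buffer="kdedygkrykns" (len 12), cursors c3@1 c1@7 c2@10, authorship 3.....1..2..
After op 4 (move_left): buffer="kdedygkrykns" (len 12), cursors c3@0 c1@6 c2@9, authorship 3.....1..2..
After op 5 (add_cursor(3)): buffer="kdedygkrykns" (len 12), cursors c3@0 c4@3 c1@6 c2@9, authorship 3.....1..2..
After op 6 (insert('b')): buffer="bkdebdygbkrybkns" (len 16), cursors c3@1 c4@5 c1@9 c2@13, authorship 33..4...11..22..
After op 7 (move_right): buffer="bkdebdygbkrybkns" (len 16), cursors c3@2 c4@6 c1@10 c2@14, authorship 33..4...11..22..
After op 8 (delete): buffer="bdebygbrybns" (len 12), cursors c3@1 c4@4 c1@7 c2@10, authorship 3..4..1..2..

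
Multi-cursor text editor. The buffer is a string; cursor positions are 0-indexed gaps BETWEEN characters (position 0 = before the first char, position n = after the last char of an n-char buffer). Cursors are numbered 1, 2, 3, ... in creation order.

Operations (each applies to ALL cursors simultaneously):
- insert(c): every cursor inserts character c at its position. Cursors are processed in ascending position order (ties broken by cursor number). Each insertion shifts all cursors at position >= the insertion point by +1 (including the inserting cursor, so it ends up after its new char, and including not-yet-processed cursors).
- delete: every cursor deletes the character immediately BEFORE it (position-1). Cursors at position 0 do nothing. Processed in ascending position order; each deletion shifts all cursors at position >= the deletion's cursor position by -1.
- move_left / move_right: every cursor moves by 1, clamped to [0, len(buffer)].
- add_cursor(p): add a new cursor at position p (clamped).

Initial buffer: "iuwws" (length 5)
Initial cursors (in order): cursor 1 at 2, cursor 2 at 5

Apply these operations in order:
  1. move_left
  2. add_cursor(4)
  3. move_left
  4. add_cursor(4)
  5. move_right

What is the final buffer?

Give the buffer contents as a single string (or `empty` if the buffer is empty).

Answer: iuwws

Derivation:
After op 1 (move_left): buffer="iuwws" (len 5), cursors c1@1 c2@4, authorship .....
After op 2 (add_cursor(4)): buffer="iuwws" (len 5), cursors c1@1 c2@4 c3@4, authorship .....
After op 3 (move_left): buffer="iuwws" (len 5), cursors c1@0 c2@3 c3@3, authorship .....
After op 4 (add_cursor(4)): buffer="iuwws" (len 5), cursors c1@0 c2@3 c3@3 c4@4, authorship .....
After op 5 (move_right): buffer="iuwws" (len 5), cursors c1@1 c2@4 c3@4 c4@5, authorship .....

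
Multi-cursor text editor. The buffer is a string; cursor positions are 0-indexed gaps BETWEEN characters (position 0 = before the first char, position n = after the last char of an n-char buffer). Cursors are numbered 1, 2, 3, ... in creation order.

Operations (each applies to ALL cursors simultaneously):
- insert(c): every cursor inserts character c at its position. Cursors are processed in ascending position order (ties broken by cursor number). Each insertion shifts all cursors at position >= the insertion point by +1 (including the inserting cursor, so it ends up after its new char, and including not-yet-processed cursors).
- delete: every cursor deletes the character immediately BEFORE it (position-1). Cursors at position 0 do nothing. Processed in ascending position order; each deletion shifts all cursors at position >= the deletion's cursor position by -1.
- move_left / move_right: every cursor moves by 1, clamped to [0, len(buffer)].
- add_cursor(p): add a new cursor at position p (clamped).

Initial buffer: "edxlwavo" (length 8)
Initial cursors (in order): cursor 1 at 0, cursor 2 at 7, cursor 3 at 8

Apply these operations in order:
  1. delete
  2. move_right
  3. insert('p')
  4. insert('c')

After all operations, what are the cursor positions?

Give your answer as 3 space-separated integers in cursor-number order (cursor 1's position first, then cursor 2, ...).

Answer: 3 12 12

Derivation:
After op 1 (delete): buffer="edxlwa" (len 6), cursors c1@0 c2@6 c3@6, authorship ......
After op 2 (move_right): buffer="edxlwa" (len 6), cursors c1@1 c2@6 c3@6, authorship ......
After op 3 (insert('p')): buffer="epdxlwapp" (len 9), cursors c1@2 c2@9 c3@9, authorship .1.....23
After op 4 (insert('c')): buffer="epcdxlwappcc" (len 12), cursors c1@3 c2@12 c3@12, authorship .11.....2323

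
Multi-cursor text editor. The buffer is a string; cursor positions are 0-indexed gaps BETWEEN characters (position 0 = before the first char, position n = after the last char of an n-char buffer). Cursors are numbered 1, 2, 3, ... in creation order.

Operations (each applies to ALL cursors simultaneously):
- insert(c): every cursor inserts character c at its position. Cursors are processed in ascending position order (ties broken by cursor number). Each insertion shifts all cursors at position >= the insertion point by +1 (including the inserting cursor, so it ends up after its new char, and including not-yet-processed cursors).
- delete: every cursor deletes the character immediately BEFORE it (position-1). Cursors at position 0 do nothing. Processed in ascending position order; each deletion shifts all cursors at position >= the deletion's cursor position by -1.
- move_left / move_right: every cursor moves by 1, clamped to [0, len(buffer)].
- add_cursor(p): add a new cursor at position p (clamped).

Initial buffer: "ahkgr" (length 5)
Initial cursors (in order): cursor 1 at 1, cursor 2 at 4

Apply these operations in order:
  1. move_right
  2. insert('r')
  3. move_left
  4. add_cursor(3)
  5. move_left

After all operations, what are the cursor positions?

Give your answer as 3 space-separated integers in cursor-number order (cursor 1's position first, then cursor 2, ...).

After op 1 (move_right): buffer="ahkgr" (len 5), cursors c1@2 c2@5, authorship .....
After op 2 (insert('r')): buffer="ahrkgrr" (len 7), cursors c1@3 c2@7, authorship ..1...2
After op 3 (move_left): buffer="ahrkgrr" (len 7), cursors c1@2 c2@6, authorship ..1...2
After op 4 (add_cursor(3)): buffer="ahrkgrr" (len 7), cursors c1@2 c3@3 c2@6, authorship ..1...2
After op 5 (move_left): buffer="ahrkgrr" (len 7), cursors c1@1 c3@2 c2@5, authorship ..1...2

Answer: 1 5 2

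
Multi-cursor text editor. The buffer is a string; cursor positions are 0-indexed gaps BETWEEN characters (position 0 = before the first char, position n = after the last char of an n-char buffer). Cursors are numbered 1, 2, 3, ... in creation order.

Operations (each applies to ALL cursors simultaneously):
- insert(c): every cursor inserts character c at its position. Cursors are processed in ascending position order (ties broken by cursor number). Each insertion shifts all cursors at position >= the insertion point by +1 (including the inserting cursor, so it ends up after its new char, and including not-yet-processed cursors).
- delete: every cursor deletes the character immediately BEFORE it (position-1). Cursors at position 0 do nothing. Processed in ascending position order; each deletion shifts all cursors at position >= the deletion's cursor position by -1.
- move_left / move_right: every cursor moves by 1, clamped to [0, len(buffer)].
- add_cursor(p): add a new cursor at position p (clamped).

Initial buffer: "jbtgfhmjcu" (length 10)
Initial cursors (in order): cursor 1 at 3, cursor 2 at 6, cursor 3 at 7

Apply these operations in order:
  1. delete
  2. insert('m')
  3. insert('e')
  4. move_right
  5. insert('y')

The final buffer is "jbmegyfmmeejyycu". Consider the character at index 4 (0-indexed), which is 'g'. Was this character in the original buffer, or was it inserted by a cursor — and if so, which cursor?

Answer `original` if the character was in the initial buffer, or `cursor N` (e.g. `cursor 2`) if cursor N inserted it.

After op 1 (delete): buffer="jbgfjcu" (len 7), cursors c1@2 c2@4 c3@4, authorship .......
After op 2 (insert('m')): buffer="jbmgfmmjcu" (len 10), cursors c1@3 c2@7 c3@7, authorship ..1..23...
After op 3 (insert('e')): buffer="jbmegfmmeejcu" (len 13), cursors c1@4 c2@10 c3@10, authorship ..11..2323...
After op 4 (move_right): buffer="jbmegfmmeejcu" (len 13), cursors c1@5 c2@11 c3@11, authorship ..11..2323...
After op 5 (insert('y')): buffer="jbmegyfmmeejyycu" (len 16), cursors c1@6 c2@14 c3@14, authorship ..11.1.2323.23..
Authorship (.=original, N=cursor N): . . 1 1 . 1 . 2 3 2 3 . 2 3 . .
Index 4: author = original

Answer: original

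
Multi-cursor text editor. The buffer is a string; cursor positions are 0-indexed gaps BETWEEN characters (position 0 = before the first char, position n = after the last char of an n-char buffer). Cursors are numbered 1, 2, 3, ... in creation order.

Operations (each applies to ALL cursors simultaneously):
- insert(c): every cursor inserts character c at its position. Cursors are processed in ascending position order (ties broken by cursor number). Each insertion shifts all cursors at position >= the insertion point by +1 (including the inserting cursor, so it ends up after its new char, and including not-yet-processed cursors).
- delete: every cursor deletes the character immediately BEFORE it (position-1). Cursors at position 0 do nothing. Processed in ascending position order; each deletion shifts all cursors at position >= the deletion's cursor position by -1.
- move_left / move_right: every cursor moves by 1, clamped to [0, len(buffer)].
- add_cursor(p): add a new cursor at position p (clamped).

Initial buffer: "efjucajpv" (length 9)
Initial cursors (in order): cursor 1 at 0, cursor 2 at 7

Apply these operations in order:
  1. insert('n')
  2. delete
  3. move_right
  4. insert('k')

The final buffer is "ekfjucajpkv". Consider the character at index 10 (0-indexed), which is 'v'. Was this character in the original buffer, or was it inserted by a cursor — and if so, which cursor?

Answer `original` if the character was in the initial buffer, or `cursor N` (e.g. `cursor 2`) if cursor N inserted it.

Answer: original

Derivation:
After op 1 (insert('n')): buffer="nefjucajnpv" (len 11), cursors c1@1 c2@9, authorship 1.......2..
After op 2 (delete): buffer="efjucajpv" (len 9), cursors c1@0 c2@7, authorship .........
After op 3 (move_right): buffer="efjucajpv" (len 9), cursors c1@1 c2@8, authorship .........
After op 4 (insert('k')): buffer="ekfjucajpkv" (len 11), cursors c1@2 c2@10, authorship .1.......2.
Authorship (.=original, N=cursor N): . 1 . . . . . . . 2 .
Index 10: author = original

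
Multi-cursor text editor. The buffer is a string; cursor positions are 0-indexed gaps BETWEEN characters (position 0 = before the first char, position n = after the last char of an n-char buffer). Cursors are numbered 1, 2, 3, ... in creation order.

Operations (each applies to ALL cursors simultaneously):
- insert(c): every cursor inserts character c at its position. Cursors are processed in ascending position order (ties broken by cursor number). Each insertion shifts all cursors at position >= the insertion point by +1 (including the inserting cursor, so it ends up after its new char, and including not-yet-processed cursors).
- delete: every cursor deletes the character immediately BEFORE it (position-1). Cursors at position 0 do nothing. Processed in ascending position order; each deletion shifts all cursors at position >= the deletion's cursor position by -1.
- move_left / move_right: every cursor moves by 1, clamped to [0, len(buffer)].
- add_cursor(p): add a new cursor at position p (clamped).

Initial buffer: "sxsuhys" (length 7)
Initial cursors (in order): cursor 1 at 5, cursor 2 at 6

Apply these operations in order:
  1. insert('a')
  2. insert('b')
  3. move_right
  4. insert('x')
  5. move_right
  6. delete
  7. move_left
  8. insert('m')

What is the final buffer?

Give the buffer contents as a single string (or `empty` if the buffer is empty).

After op 1 (insert('a')): buffer="sxsuhayas" (len 9), cursors c1@6 c2@8, authorship .....1.2.
After op 2 (insert('b')): buffer="sxsuhabyabs" (len 11), cursors c1@7 c2@10, authorship .....11.22.
After op 3 (move_right): buffer="sxsuhabyabs" (len 11), cursors c1@8 c2@11, authorship .....11.22.
After op 4 (insert('x')): buffer="sxsuhabyxabsx" (len 13), cursors c1@9 c2@13, authorship .....11.122.2
After op 5 (move_right): buffer="sxsuhabyxabsx" (len 13), cursors c1@10 c2@13, authorship .....11.122.2
After op 6 (delete): buffer="sxsuhabyxbs" (len 11), cursors c1@9 c2@11, authorship .....11.12.
After op 7 (move_left): buffer="sxsuhabyxbs" (len 11), cursors c1@8 c2@10, authorship .....11.12.
After op 8 (insert('m')): buffer="sxsuhabymxbms" (len 13), cursors c1@9 c2@12, authorship .....11.1122.

Answer: sxsuhabymxbms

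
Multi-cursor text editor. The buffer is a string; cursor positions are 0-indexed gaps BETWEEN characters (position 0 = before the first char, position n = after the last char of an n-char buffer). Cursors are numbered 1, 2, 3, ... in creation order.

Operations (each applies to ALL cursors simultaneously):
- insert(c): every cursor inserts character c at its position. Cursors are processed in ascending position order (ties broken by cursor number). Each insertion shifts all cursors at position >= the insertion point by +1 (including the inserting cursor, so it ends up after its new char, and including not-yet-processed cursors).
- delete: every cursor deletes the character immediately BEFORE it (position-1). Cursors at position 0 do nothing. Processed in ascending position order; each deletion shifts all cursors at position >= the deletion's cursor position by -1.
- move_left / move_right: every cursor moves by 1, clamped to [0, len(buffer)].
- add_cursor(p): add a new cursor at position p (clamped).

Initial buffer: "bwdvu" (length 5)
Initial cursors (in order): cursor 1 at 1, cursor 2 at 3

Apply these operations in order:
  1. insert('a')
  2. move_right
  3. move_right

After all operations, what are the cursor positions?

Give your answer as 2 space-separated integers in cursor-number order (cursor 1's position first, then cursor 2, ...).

Answer: 4 7

Derivation:
After op 1 (insert('a')): buffer="bawdavu" (len 7), cursors c1@2 c2@5, authorship .1..2..
After op 2 (move_right): buffer="bawdavu" (len 7), cursors c1@3 c2@6, authorship .1..2..
After op 3 (move_right): buffer="bawdavu" (len 7), cursors c1@4 c2@7, authorship .1..2..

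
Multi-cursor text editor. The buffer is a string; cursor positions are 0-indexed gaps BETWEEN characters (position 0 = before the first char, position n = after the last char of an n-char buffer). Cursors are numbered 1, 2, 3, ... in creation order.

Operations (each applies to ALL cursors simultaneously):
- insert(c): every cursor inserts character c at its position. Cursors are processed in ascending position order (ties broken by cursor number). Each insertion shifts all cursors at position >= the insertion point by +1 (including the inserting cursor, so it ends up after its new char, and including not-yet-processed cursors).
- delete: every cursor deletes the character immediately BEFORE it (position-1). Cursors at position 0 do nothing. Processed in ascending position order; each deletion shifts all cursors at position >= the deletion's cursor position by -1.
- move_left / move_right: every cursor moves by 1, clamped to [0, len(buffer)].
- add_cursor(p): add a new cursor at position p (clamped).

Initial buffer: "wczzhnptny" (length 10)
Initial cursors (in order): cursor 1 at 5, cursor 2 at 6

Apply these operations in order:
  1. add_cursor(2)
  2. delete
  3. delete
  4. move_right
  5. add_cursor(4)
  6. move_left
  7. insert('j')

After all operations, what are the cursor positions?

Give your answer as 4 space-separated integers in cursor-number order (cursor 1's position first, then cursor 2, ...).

After op 1 (add_cursor(2)): buffer="wczzhnptny" (len 10), cursors c3@2 c1@5 c2@6, authorship ..........
After op 2 (delete): buffer="wzzptny" (len 7), cursors c3@1 c1@3 c2@3, authorship .......
After op 3 (delete): buffer="ptny" (len 4), cursors c1@0 c2@0 c3@0, authorship ....
After op 4 (move_right): buffer="ptny" (len 4), cursors c1@1 c2@1 c3@1, authorship ....
After op 5 (add_cursor(4)): buffer="ptny" (len 4), cursors c1@1 c2@1 c3@1 c4@4, authorship ....
After op 6 (move_left): buffer="ptny" (len 4), cursors c1@0 c2@0 c3@0 c4@3, authorship ....
After op 7 (insert('j')): buffer="jjjptnjy" (len 8), cursors c1@3 c2@3 c3@3 c4@7, authorship 123...4.

Answer: 3 3 3 7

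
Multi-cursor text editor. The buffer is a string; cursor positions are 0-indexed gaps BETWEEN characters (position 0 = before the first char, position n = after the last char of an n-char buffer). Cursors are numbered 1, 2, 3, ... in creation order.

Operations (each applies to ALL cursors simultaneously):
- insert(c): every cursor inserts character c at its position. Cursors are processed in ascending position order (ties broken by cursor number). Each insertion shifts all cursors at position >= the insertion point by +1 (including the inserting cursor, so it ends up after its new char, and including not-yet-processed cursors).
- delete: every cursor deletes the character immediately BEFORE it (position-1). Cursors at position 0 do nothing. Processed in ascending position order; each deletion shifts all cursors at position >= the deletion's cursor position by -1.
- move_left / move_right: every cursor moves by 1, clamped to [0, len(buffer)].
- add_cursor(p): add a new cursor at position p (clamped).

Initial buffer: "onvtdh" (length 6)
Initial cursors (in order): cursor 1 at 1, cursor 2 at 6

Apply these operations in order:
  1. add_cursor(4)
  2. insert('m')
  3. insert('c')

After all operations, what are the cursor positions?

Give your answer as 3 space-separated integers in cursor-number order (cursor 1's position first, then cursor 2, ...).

Answer: 3 12 8

Derivation:
After op 1 (add_cursor(4)): buffer="onvtdh" (len 6), cursors c1@1 c3@4 c2@6, authorship ......
After op 2 (insert('m')): buffer="omnvtmdhm" (len 9), cursors c1@2 c3@6 c2@9, authorship .1...3..2
After op 3 (insert('c')): buffer="omcnvtmcdhmc" (len 12), cursors c1@3 c3@8 c2@12, authorship .11...33..22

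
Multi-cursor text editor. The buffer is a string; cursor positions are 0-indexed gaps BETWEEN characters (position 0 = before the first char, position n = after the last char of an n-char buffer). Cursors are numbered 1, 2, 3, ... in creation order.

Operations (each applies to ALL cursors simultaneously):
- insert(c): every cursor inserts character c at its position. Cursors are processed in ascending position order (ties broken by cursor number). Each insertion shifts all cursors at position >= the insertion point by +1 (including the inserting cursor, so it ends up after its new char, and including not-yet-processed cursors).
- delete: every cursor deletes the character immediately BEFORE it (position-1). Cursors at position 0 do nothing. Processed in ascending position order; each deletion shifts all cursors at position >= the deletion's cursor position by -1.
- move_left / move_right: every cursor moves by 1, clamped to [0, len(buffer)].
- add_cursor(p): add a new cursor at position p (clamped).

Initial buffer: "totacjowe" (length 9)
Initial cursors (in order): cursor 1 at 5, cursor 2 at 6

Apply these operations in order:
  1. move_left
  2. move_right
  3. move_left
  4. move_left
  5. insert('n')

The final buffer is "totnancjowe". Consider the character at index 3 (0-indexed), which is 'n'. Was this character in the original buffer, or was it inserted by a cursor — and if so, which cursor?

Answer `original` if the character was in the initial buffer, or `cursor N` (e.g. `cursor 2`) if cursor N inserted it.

Answer: cursor 1

Derivation:
After op 1 (move_left): buffer="totacjowe" (len 9), cursors c1@4 c2@5, authorship .........
After op 2 (move_right): buffer="totacjowe" (len 9), cursors c1@5 c2@6, authorship .........
After op 3 (move_left): buffer="totacjowe" (len 9), cursors c1@4 c2@5, authorship .........
After op 4 (move_left): buffer="totacjowe" (len 9), cursors c1@3 c2@4, authorship .........
After op 5 (insert('n')): buffer="totnancjowe" (len 11), cursors c1@4 c2@6, authorship ...1.2.....
Authorship (.=original, N=cursor N): . . . 1 . 2 . . . . .
Index 3: author = 1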